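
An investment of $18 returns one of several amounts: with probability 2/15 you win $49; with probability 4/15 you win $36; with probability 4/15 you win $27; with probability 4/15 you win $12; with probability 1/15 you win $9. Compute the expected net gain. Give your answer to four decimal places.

9.1333

E[payout] = 49·2/15 + 36·4/15 + 27·4/15 + 12·4/15 + 9·1/15
 = 98/15 + 48/5 + 36/5 + 16/5 + 3/5
 = 407/15
Net = 407/15 - 18 = 137/15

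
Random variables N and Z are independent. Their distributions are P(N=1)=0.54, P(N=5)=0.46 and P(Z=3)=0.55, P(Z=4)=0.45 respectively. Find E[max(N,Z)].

E[max(N,Z)] = Σ_n Σ_z max(n,z) · P(N=n)P(Z=z)
 = 3·0.297 + 4·0.243 + 5·0.253 + 5·0.207
 = 0.891 + 0.972 + 1.265 + 1.035
 = 4.163

4.163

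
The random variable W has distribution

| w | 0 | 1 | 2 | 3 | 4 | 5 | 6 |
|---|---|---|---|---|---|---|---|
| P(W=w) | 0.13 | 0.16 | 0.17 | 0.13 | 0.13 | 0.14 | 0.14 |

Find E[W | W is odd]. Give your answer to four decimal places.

P(W is odd) = 0.16 + 0.13 + 0.14 = 0.43.
E[W | W is odd] = [1·0.16 + 3·0.13 + 5·0.14] / 0.43
 = 1.25 / 0.43
 = 125/43

2.9070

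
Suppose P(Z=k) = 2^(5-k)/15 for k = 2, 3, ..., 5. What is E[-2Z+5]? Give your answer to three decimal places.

-0.467

E[-2Z+5] = Σ (-2z+5)·P(Z=z)
 = 1·8/15 + (-1)·4/15 + (-3)·2/15 + (-5)·1/15
 = 8/15 + (-4/15) + (-2/5) + (-1/3)
 = -7/15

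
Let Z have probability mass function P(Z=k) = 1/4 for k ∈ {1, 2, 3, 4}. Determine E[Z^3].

25

E[Z^3] = Σ z^3·P(Z=z)
 = 1·1/4 + 8·1/4 + 27·1/4 + 64·1/4
 = 1/4 + 2 + 27/4 + 16
 = 25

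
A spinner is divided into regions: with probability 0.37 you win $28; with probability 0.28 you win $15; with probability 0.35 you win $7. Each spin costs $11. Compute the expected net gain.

6.01

E[payout] = 28·0.37 + 15·0.28 + 7·0.35
 = 10.36 + 4.2 + 2.45
 = 17.01
Net = 17.01 - 11 = 6.01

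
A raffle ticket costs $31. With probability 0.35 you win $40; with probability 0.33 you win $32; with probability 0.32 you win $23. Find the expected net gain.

E[payout] = 40·0.35 + 32·0.33 + 23·0.32
 = 14 + 10.56 + 7.36
 = 31.92
Net = 31.92 - 31 = 0.92

0.92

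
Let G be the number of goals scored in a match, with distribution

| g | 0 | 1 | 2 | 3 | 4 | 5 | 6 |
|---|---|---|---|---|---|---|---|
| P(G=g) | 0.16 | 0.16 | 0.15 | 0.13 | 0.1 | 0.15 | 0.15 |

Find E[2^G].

E[2^G] = Σ 2^g·P(G=g)
 = 1·0.16 + 2·0.16 + 4·0.15 + 8·0.13 + 16·0.1 + 32·0.15 + 64·0.15
 = 0.16 + 0.32 + 0.6 + 1.04 + 1.6 + 4.8 + 9.6
 = 18.12

18.12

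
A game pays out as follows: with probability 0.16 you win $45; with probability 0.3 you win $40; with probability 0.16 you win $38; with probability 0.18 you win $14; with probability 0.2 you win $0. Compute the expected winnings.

27.8

E[payout] = 45·0.16 + 40·0.3 + 38·0.16 + 14·0.18 + 0·0.2
 = 7.2 + 12 + 6.08 + 2.52 + 0
 = 27.8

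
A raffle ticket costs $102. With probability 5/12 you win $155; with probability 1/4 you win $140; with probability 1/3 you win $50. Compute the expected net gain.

E[payout] = 155·5/12 + 140·1/4 + 50·1/3
 = 775/12 + 35 + 50/3
 = 465/4
Net = 465/4 - 102 = 57/4

14.25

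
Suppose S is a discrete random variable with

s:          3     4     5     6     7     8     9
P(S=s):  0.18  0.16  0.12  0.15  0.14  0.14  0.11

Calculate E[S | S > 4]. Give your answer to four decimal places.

6.9545

P(S > 4) = 0.12 + 0.15 + 0.14 + 0.14 + 0.11 = 0.66.
E[S | S > 4] = [5·0.12 + 6·0.15 + 7·0.14 + 8·0.14 + 9·0.11] / 0.66
 = 4.59 / 0.66
 = 153/22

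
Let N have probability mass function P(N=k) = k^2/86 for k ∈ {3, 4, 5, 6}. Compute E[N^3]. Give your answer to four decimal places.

E[N^3] = Σ n^3·P(N=n)
 = 27·9/86 + 64·8/43 + 125·25/86 + 216·18/43
 = 243/86 + 512/43 + 3125/86 + 3888/43
 = 6084/43

141.4884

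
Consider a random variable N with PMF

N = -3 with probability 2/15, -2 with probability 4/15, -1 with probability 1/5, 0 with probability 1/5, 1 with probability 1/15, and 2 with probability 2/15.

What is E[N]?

E[N] = Σ n·P(N=n)
 = (-3)·2/15 + (-2)·4/15 + (-1)·1/5 + 0·1/5 + 1·1/15 + 2·2/15
 = (-2/5) + (-8/15) + (-1/5) + 0 + 1/15 + 4/15
 = -4/5

-0.8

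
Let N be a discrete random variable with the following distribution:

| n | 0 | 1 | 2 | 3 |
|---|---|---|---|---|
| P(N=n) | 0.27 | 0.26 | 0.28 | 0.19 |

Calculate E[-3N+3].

E[-3N+3] = Σ (-3n+3)·P(N=n)
 = 3·0.27 + 0·0.26 + (-3)·0.28 + (-6)·0.19
 = 0.81 + 0 + (-0.84) + (-1.14)
 = -1.17

-1.17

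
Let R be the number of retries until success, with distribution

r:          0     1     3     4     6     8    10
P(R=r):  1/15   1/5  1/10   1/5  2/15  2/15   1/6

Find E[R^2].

E[R^2] = Σ r^2·P(R=r)
 = 0·1/15 + 1·1/5 + 9·1/10 + 16·1/5 + 36·2/15 + 64·2/15 + 100·1/6
 = 0 + 1/5 + 9/10 + 16/5 + 24/5 + 128/15 + 50/3
 = 343/10

34.3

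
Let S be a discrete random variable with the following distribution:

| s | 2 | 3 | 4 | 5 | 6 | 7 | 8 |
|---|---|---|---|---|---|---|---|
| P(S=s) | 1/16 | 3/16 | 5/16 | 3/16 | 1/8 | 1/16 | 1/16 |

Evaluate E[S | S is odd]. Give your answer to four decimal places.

4.4286

P(S is odd) = 3/16 + 3/16 + 1/16 = 7/16.
E[S | S is odd] = [3·3/16 + 5·3/16 + 7·1/16] / (7/16)
 = 31/16 / (7/16)
 = 31/7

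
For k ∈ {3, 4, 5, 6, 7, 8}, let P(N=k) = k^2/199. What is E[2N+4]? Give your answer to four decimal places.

16.9347

E[2N+4] = Σ (2n+4)·P(N=n)
 = 10·9/199 + 12·16/199 + 14·25/199 + 16·36/199 + 18·49/199 + 20·64/199
 = 90/199 + 192/199 + 350/199 + 576/199 + 882/199 + 1280/199
 = 3370/199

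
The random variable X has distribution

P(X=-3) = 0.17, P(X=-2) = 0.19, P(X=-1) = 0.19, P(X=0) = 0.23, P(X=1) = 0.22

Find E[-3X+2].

4.58

E[-3X+2] = Σ (-3x+2)·P(X=x)
 = 11·0.17 + 8·0.19 + 5·0.19 + 2·0.23 + (-1)·0.22
 = 1.87 + 1.52 + 0.95 + 0.46 + (-0.22)
 = 4.58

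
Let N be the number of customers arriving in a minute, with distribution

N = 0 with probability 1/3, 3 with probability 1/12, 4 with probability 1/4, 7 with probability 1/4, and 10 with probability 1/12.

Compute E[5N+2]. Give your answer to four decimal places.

E[5N+2] = Σ (5n+2)·P(N=n)
 = 2·1/3 + 17·1/12 + 22·1/4 + 37·1/4 + 52·1/12
 = 2/3 + 17/12 + 11/2 + 37/4 + 13/3
 = 127/6

21.1667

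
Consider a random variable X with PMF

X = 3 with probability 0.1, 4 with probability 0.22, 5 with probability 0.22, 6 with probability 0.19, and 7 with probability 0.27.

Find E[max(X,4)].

5.41

E[max(X,4)] = Σ max(x,4)·P(X=x)
 = 4·0.1 + 4·0.22 + 5·0.22 + 6·0.19 + 7·0.27
 = 0.4 + 0.88 + 1.1 + 1.14 + 1.89
 = 5.41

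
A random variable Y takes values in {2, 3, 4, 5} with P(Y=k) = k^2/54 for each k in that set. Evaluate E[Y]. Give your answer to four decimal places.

E[Y] = Σ y·P(Y=y)
 = 2·2/27 + 3·1/6 + 4·8/27 + 5·25/54
 = 4/27 + 1/2 + 32/27 + 125/54
 = 112/27

4.1481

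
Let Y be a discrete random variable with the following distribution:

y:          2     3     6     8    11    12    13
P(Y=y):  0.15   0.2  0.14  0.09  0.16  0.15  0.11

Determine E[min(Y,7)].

5.31

E[min(Y,7)] = Σ min(y,7)·P(Y=y)
 = 2·0.15 + 3·0.2 + 6·0.14 + 7·0.09 + 7·0.16 + 7·0.15 + 7·0.11
 = 0.3 + 0.6 + 0.84 + 0.63 + 1.12 + 1.05 + 0.77
 = 5.31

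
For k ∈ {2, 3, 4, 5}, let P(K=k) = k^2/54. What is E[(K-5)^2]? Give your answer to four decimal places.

E[(K-5)^2] = Σ (k-5)^2·P(K=k)
 = 9·2/27 + 4·1/6 + 1·8/27 + 0·25/54
 = 2/3 + 2/3 + 8/27 + 0
 = 44/27

1.6296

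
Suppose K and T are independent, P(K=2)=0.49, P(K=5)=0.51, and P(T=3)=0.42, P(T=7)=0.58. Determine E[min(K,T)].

3.1016

E[min(K,T)] = Σ_k Σ_t min(k,t) · P(K=k)P(T=t)
 = 2·0.2058 + 2·0.2842 + 3·0.2142 + 5·0.2958
 = 0.4116 + 0.5684 + 0.6426 + 1.479
 = 3.1016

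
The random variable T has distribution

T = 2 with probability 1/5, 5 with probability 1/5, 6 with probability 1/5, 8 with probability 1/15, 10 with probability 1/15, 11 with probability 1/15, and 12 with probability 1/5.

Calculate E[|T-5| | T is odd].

1.5

P(T is odd) = 1/5 + 1/15 = 4/15.
E[|T-5| | T is odd] = [0·1/5 + 6·1/15] / (4/15)
 = 2/5 / (4/15)
 = 3/2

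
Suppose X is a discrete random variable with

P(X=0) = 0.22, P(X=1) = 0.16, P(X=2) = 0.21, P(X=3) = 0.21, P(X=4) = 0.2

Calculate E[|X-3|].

E[|X-3|] = Σ |x-3|·P(X=x)
 = 3·0.22 + 2·0.16 + 1·0.21 + 0·0.21 + 1·0.2
 = 0.66 + 0.32 + 0.21 + 0 + 0.2
 = 1.39

1.39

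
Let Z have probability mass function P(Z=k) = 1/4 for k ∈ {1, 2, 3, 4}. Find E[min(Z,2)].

E[min(Z,2)] = Σ min(z,2)·P(Z=z)
 = 1·1/4 + 2·1/4 + 2·1/4 + 2·1/4
 = 1/4 + 1/2 + 1/2 + 1/2
 = 7/4

1.75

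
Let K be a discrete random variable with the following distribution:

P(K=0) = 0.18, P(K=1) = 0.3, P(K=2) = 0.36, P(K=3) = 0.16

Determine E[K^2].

3.18

E[K^2] = Σ k^2·P(K=k)
 = 0·0.18 + 1·0.3 + 4·0.36 + 9·0.16
 = 0 + 0.3 + 1.44 + 1.44
 = 3.18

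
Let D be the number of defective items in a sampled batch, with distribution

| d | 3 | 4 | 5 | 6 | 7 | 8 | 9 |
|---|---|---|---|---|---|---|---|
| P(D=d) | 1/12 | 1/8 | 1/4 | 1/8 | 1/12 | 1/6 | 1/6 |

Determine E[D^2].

41.75

E[D^2] = Σ d^2·P(D=d)
 = 9·1/12 + 16·1/8 + 25·1/4 + 36·1/8 + 49·1/12 + 64·1/6 + 81·1/6
 = 3/4 + 2 + 25/4 + 9/2 + 49/12 + 32/3 + 27/2
 = 167/4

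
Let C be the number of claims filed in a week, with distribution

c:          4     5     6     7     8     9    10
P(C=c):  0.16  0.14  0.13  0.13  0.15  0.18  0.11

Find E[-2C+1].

E[-2C+1] = Σ (-2c+1)·P(C=c)
 = (-7)·0.16 + (-9)·0.14 + (-11)·0.13 + (-13)·0.13 + (-15)·0.15 + (-17)·0.18 + (-19)·0.11
 = (-1.12) + (-1.26) + (-1.43) + (-1.69) + (-2.25) + (-3.06) + (-2.09)
 = -12.9

-12.9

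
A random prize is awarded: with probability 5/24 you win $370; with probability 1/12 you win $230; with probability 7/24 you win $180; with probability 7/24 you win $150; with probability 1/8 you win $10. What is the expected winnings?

193.75

E[payout] = 370·5/24 + 230·1/12 + 180·7/24 + 150·7/24 + 10·1/8
 = 925/12 + 115/6 + 105/2 + 175/4 + 5/4
 = 775/4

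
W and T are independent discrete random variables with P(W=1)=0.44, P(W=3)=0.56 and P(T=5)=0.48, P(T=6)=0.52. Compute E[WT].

E[WT] = Σ_w Σ_t wt · P(W=w)P(T=t)
 = 5·0.2112 + 6·0.2288 + 15·0.2688 + 18·0.2912
 = 1.056 + 1.3728 + 4.032 + 5.2416
 = 11.7024

11.7024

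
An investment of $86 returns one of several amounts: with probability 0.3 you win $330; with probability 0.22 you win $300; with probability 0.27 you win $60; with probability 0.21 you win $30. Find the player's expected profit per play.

E[payout] = 330·0.3 + 300·0.22 + 60·0.27 + 30·0.21
 = 99 + 66 + 16.2 + 6.3
 = 187.5
Net = 187.5 - 86 = 101.5

101.5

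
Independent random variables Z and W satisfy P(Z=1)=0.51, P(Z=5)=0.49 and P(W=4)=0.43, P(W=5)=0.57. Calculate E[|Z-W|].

E[|Z-W|] = Σ_z Σ_w |z-w| · P(Z=z)P(W=w)
 = 3·0.2193 + 4·0.2907 + 1·0.2107 + 0·0.2793
 = 0.6579 + 1.1628 + 0.2107 + 0
 = 2.0314

2.0314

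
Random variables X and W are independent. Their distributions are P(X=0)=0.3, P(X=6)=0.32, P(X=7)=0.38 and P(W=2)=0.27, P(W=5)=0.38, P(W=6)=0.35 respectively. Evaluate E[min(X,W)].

3.178

E[min(X,W)] = Σ_x Σ_w min(x,w) · P(X=x)P(W=w)
 = 0·0.081 + 0·0.114 + 0·0.105 + 2·0.0864 + 5·0.1216 + 6·0.112 + 2·0.1026 + 5·0.1444 + 6·0.133
 = 0 + 0 + 0 + 0.1728 + 0.608 + 0.672 + 0.2052 + 0.722 + 0.798
 = 3.178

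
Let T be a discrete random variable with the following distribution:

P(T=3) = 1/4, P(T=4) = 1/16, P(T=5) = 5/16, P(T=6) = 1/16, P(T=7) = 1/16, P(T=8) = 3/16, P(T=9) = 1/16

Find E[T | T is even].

P(T is even) = 1/16 + 1/16 + 3/16 = 5/16.
E[T | T is even] = [4·1/16 + 6·1/16 + 8·3/16] / (5/16)
 = 17/8 / (5/16)
 = 34/5

6.8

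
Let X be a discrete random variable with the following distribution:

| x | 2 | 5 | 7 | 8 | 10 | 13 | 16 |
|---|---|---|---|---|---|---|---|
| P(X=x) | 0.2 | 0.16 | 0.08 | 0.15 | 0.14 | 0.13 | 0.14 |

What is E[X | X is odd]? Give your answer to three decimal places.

P(X is odd) = 0.16 + 0.08 + 0.13 = 0.37.
E[X | X is odd] = [5·0.16 + 7·0.08 + 13·0.13] / 0.37
 = 3.05 / 0.37
 = 305/37

8.243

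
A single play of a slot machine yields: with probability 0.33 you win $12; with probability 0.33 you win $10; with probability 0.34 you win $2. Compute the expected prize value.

7.94

E[payout] = 12·0.33 + 10·0.33 + 2·0.34
 = 3.96 + 3.3 + 0.68
 = 7.94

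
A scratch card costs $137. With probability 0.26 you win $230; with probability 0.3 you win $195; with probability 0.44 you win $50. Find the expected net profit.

3.3

E[payout] = 230·0.26 + 195·0.3 + 50·0.44
 = 59.8 + 58.5 + 22
 = 140.3
Net = 140.3 - 137 = 3.3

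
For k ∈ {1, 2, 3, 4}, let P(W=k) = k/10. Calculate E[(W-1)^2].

E[(W-1)^2] = Σ (w-1)^2·P(W=w)
 = 0·1/10 + 1·1/5 + 4·3/10 + 9·2/5
 = 0 + 1/5 + 6/5 + 18/5
 = 5

5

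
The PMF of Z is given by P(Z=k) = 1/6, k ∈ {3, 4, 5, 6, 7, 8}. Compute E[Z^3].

E[Z^3] = Σ z^3·P(Z=z)
 = 27·1/6 + 64·1/6 + 125·1/6 + 216·1/6 + 343·1/6 + 512·1/6
 = 9/2 + 32/3 + 125/6 + 36 + 343/6 + 256/3
 = 429/2

214.5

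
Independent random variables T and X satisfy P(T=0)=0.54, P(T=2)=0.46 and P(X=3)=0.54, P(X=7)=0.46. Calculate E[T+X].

5.76

E[T+X] = Σ_t Σ_x (t+x) · P(T=t)P(X=x)
 = 3·0.2916 + 7·0.2484 + 5·0.2484 + 9·0.2116
 = 0.8748 + 1.7388 + 1.242 + 1.9044
 = 5.76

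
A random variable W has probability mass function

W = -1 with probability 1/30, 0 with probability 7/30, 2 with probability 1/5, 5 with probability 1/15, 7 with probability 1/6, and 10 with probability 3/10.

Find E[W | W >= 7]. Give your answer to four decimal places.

8.9286

P(W >= 7) = 1/6 + 3/10 = 7/15.
E[W | W >= 7] = [7·1/6 + 10·3/10] / (7/15)
 = 25/6 / (7/15)
 = 125/14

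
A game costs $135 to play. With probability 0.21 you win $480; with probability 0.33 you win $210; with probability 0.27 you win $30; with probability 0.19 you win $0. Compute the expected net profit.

43.2

E[payout] = 480·0.21 + 210·0.33 + 30·0.27 + 0·0.19
 = 100.8 + 69.3 + 8.1 + 0
 = 178.2
Net = 178.2 - 135 = 43.2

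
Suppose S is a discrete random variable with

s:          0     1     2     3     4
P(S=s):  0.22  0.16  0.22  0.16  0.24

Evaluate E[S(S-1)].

E[S(S-1)] = Σ s(s-1)·P(S=s)
 = 0·0.22 + 0·0.16 + 2·0.22 + 6·0.16 + 12·0.24
 = 0 + 0 + 0.44 + 0.96 + 2.88
 = 4.28

4.28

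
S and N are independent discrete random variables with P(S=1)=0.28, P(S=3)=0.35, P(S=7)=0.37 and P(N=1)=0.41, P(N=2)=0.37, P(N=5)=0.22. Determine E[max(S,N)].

E[max(S,N)] = Σ_s Σ_n max(s,n) · P(S=s)P(N=n)
 = 1·0.1148 + 2·0.1036 + 5·0.0616 + 3·0.1435 + 3·0.1295 + 5·0.077 + 7·0.1517 + 7·0.1369 + 7·0.0814
 = 0.1148 + 0.2072 + 0.308 + 0.4305 + 0.3885 + 0.385 + 1.0619 + 0.9583 + 0.5698
 = 4.424

4.424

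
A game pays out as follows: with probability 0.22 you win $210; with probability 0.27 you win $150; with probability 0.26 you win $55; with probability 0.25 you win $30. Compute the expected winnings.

108.5

E[payout] = 210·0.22 + 150·0.27 + 55·0.26 + 30·0.25
 = 46.2 + 40.5 + 14.3 + 7.5
 = 108.5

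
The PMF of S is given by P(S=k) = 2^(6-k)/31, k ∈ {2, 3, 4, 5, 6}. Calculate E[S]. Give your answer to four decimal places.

2.8387

E[S] = Σ s·P(S=s)
 = 2·16/31 + 3·8/31 + 4·4/31 + 5·2/31 + 6·1/31
 = 32/31 + 24/31 + 16/31 + 10/31 + 6/31
 = 88/31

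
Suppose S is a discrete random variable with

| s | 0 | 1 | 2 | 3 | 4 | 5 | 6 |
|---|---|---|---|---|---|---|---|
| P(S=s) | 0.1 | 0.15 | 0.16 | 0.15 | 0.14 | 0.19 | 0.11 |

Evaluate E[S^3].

E[S^3] = Σ s^3·P(S=s)
 = 0·0.1 + 1·0.15 + 8·0.16 + 27·0.15 + 64·0.14 + 125·0.19 + 216·0.11
 = 0 + 0.15 + 1.28 + 4.05 + 8.96 + 23.75 + 23.76
 = 61.95

61.95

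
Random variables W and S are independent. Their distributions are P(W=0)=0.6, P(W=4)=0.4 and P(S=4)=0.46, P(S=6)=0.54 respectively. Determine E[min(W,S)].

E[min(W,S)] = Σ_w Σ_s min(w,s) · P(W=w)P(S=s)
 = 0·0.276 + 0·0.324 + 4·0.184 + 4·0.216
 = 0 + 0 + 0.736 + 0.864
 = 1.6

1.6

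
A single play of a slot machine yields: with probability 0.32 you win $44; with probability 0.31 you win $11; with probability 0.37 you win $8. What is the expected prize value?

E[payout] = 44·0.32 + 11·0.31 + 8·0.37
 = 14.08 + 3.41 + 2.96
 = 20.45

20.45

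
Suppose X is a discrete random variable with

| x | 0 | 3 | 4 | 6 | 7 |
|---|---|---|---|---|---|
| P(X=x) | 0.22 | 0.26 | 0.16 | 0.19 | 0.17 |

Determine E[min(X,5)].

E[min(X,5)] = Σ min(x,5)·P(X=x)
 = 0·0.22 + 3·0.26 + 4·0.16 + 5·0.19 + 5·0.17
 = 0 + 0.78 + 0.64 + 0.95 + 0.85
 = 3.22

3.22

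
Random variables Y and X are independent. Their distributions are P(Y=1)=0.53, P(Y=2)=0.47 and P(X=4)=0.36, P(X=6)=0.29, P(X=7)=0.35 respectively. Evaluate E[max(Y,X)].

5.63

E[max(Y,X)] = Σ_y Σ_x max(y,x) · P(Y=y)P(X=x)
 = 4·0.1908 + 6·0.1537 + 7·0.1855 + 4·0.1692 + 6·0.1363 + 7·0.1645
 = 0.7632 + 0.9222 + 1.2985 + 0.6768 + 0.8178 + 1.1515
 = 5.63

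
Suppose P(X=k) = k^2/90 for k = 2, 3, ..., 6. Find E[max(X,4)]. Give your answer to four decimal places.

E[max(X,4)] = Σ max(x,4)·P(X=x)
 = 4·2/45 + 4·1/10 + 4·8/45 + 5·5/18 + 6·2/5
 = 8/45 + 2/5 + 32/45 + 25/18 + 12/5
 = 457/90

5.0778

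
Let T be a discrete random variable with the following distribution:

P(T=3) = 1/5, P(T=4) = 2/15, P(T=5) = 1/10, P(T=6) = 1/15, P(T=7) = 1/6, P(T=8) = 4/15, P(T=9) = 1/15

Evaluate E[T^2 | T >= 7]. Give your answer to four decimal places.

61.2667

P(T >= 7) = 1/6 + 4/15 + 1/15 = 1/2.
E[T^2 | T >= 7] = [49·1/6 + 64·4/15 + 81·1/15] / (1/2)
 = 919/30 / (1/2)
 = 919/15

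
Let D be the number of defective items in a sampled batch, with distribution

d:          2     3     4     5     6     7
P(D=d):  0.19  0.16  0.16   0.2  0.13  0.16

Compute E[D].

4.4

E[D] = Σ d·P(D=d)
 = 2·0.19 + 3·0.16 + 4·0.16 + 5·0.2 + 6·0.13 + 7·0.16
 = 0.38 + 0.48 + 0.64 + 1 + 0.78 + 1.12
 = 4.4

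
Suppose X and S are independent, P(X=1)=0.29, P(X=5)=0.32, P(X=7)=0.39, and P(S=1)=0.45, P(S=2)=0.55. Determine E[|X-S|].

E[|X-S|] = Σ_x Σ_s |x-s| · P(X=x)P(S=s)
 = 0·0.1305 + 1·0.1595 + 4·0.144 + 3·0.176 + 6·0.1755 + 5·0.2145
 = 0 + 0.1595 + 0.576 + 0.528 + 1.053 + 1.0725
 = 3.389

3.389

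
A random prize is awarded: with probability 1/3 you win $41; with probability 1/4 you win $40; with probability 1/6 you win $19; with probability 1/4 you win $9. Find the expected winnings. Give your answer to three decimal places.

E[payout] = 41·1/3 + 40·1/4 + 19·1/6 + 9·1/4
 = 41/3 + 10 + 19/6 + 9/4
 = 349/12

29.083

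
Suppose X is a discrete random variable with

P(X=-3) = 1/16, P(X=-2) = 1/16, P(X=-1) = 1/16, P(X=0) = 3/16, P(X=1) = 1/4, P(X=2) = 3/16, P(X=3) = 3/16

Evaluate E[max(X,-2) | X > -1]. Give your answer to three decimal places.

P(X > -1) = 3/16 + 1/4 + 3/16 + 3/16 = 13/16.
E[max(X,-2) | X > -1] = [0·3/16 + 1·1/4 + 2·3/16 + 3·3/16] / (13/16)
 = 19/16 / (13/16)
 = 19/13

1.462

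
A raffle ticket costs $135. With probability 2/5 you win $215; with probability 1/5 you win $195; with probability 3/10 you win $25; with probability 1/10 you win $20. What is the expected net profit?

-0.5

E[payout] = 215·2/5 + 195·1/5 + 25·3/10 + 20·1/10
 = 86 + 39 + 15/2 + 2
 = 269/2
Net = 269/2 - 135 = -1/2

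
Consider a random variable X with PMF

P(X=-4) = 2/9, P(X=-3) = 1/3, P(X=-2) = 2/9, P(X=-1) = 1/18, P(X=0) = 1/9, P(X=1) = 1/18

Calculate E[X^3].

E[X^3] = Σ x^3·P(X=x)
 = (-64)·2/9 + (-27)·1/3 + (-8)·2/9 + (-1)·1/18 + 0·1/9 + 1·1/18
 = (-128/9) + (-9) + (-16/9) + (-1/18) + 0 + 1/18
 = -25

-25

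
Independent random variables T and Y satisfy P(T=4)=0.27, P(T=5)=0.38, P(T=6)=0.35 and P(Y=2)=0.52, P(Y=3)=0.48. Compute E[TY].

E[TY] = Σ_t Σ_y ty · P(T=t)P(Y=y)
 = 8·0.1404 + 12·0.1296 + 10·0.1976 + 15·0.1824 + 12·0.182 + 18·0.168
 = 1.1232 + 1.5552 + 1.976 + 2.736 + 2.184 + 3.024
 = 12.5984

12.5984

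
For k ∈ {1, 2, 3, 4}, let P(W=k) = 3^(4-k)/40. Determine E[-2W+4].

E[-2W+4] = Σ (-2w+4)·P(W=w)
 = 2·27/40 + 0·9/40 + (-2)·3/40 + (-4)·1/40
 = 27/20 + 0 + (-3/20) + (-1/10)
 = 11/10

1.1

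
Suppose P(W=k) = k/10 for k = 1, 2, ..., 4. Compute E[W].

3

E[W] = Σ w·P(W=w)
 = 1·1/10 + 2·1/5 + 3·3/10 + 4·2/5
 = 1/10 + 2/5 + 9/10 + 8/5
 = 3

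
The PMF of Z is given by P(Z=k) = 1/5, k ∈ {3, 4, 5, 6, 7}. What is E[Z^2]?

E[Z^2] = Σ z^2·P(Z=z)
 = 9·1/5 + 16·1/5 + 25·1/5 + 36·1/5 + 49·1/5
 = 9/5 + 16/5 + 5 + 36/5 + 49/5
 = 27

27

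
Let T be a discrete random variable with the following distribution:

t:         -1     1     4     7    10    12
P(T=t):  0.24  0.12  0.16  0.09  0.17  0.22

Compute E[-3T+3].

E[-3T+3] = Σ (-3t+3)·P(T=t)
 = 6·0.24 + 0·0.12 + (-9)·0.16 + (-18)·0.09 + (-27)·0.17 + (-33)·0.22
 = 1.44 + 0 + (-1.44) + (-1.62) + (-4.59) + (-7.26)
 = -13.47

-13.47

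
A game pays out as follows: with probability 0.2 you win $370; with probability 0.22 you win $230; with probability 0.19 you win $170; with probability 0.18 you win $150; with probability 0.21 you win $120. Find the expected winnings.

E[payout] = 370·0.2 + 230·0.22 + 170·0.19 + 150·0.18 + 120·0.21
 = 74 + 50.6 + 32.3 + 27 + 25.2
 = 209.1

209.1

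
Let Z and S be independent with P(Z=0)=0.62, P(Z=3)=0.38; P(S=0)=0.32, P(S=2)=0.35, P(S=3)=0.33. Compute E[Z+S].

2.83

E[Z+S] = Σ_z Σ_s (z+s) · P(Z=z)P(S=s)
 = 0·0.1984 + 2·0.217 + 3·0.2046 + 3·0.1216 + 5·0.133 + 6·0.1254
 = 0 + 0.434 + 0.6138 + 0.3648 + 0.665 + 0.7524
 = 2.83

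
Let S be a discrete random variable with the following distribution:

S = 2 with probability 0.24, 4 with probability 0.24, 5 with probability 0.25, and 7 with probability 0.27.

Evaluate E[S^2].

E[S^2] = Σ s^2·P(S=s)
 = 4·0.24 + 16·0.24 + 25·0.25 + 49·0.27
 = 0.96 + 3.84 + 6.25 + 13.23
 = 24.28

24.28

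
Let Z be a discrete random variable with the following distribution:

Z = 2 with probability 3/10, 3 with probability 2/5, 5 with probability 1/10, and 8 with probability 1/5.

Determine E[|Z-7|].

3.5

E[|Z-7|] = Σ |z-7|·P(Z=z)
 = 5·3/10 + 4·2/5 + 2·1/10 + 1·1/5
 = 3/2 + 8/5 + 1/5 + 1/5
 = 7/2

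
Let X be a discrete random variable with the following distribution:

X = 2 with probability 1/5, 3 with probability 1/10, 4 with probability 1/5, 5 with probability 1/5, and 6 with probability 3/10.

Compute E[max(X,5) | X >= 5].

5.6

P(X >= 5) = 1/5 + 3/10 = 1/2.
E[max(X,5) | X >= 5] = [5·1/5 + 6·3/10] / (1/2)
 = 14/5 / (1/2)
 = 28/5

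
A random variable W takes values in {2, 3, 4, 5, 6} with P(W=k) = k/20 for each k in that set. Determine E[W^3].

113.7

E[W^3] = Σ w^3·P(W=w)
 = 8·1/10 + 27·3/20 + 64·1/5 + 125·1/4 + 216·3/10
 = 4/5 + 81/20 + 64/5 + 125/4 + 324/5
 = 1137/10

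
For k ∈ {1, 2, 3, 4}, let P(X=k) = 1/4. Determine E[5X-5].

E[5X-5] = Σ (5x-5)·P(X=x)
 = 0·1/4 + 5·1/4 + 10·1/4 + 15·1/4
 = 0 + 5/4 + 5/2 + 15/4
 = 15/2

7.5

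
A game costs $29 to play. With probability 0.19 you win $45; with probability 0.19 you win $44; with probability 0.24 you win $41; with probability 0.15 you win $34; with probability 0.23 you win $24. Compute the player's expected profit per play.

E[payout] = 45·0.19 + 44·0.19 + 41·0.24 + 34·0.15 + 24·0.23
 = 8.55 + 8.36 + 9.84 + 5.1 + 5.52
 = 37.37
Net = 37.37 - 29 = 8.37

8.37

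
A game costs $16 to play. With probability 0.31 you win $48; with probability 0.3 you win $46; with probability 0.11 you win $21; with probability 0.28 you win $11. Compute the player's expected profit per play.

E[payout] = 48·0.31 + 46·0.3 + 21·0.11 + 11·0.28
 = 14.88 + 13.8 + 2.31 + 3.08
 = 34.07
Net = 34.07 - 16 = 18.07

18.07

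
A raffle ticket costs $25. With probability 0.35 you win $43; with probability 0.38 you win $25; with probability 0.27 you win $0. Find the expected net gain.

-0.45

E[payout] = 43·0.35 + 25·0.38 + 0·0.27
 = 15.05 + 9.5 + 0
 = 24.55
Net = 24.55 - 25 = -0.45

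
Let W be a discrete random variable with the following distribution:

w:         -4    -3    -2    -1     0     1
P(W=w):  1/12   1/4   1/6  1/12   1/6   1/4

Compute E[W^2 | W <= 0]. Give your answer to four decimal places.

P(W <= 0) = 1/12 + 1/4 + 1/6 + 1/12 + 1/6 = 3/4.
E[W^2 | W <= 0] = [16·1/12 + 9·1/4 + 4·1/6 + 1·1/12 + 0·1/6] / (3/4)
 = 13/3 / (3/4)
 = 52/9

5.7778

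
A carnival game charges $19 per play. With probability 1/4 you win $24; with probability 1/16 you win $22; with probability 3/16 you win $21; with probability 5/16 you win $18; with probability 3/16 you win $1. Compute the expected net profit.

E[payout] = 24·1/4 + 22·1/16 + 21·3/16 + 18·5/16 + 1·3/16
 = 6 + 11/8 + 63/16 + 45/8 + 3/16
 = 137/8
Net = 137/8 - 19 = -15/8

-1.875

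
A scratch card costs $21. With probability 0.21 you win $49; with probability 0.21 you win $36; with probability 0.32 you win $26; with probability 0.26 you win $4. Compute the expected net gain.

E[payout] = 49·0.21 + 36·0.21 + 26·0.32 + 4·0.26
 = 10.29 + 7.56 + 8.32 + 1.04
 = 27.21
Net = 27.21 - 21 = 6.21

6.21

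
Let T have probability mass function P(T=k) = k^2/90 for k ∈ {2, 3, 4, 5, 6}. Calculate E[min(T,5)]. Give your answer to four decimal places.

4.4889

E[min(T,5)] = Σ min(t,5)·P(T=t)
 = 2·2/45 + 3·1/10 + 4·8/45 + 5·5/18 + 5·2/5
 = 4/45 + 3/10 + 32/45 + 25/18 + 2
 = 202/45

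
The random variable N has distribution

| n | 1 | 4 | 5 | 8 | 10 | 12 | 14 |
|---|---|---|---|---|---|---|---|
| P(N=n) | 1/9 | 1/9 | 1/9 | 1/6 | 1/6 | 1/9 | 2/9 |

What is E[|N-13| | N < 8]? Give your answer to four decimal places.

9.6667

P(N < 8) = 1/9 + 1/9 + 1/9 = 1/3.
E[|N-13| | N < 8] = [12·1/9 + 9·1/9 + 8·1/9] / (1/3)
 = 29/9 / (1/3)
 = 29/3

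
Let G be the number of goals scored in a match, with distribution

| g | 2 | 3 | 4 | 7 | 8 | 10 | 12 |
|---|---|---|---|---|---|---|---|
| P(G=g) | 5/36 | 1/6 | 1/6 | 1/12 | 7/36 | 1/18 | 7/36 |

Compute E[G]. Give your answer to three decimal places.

6.472

E[G] = Σ g·P(G=g)
 = 2·5/36 + 3·1/6 + 4·1/6 + 7·1/12 + 8·7/36 + 10·1/18 + 12·7/36
 = 5/18 + 1/2 + 2/3 + 7/12 + 14/9 + 5/9 + 7/3
 = 233/36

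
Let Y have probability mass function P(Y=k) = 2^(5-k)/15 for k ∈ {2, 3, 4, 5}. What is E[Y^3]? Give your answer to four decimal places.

E[Y^3] = Σ y^3·P(Y=y)
 = 8·8/15 + 27·4/15 + 64·2/15 + 125·1/15
 = 64/15 + 36/5 + 128/15 + 25/3
 = 85/3

28.3333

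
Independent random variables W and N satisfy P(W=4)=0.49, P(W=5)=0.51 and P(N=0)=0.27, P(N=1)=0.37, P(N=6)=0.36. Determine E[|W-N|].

3.0528

E[|W-N|] = Σ_w Σ_n |w-n| · P(W=w)P(N=n)
 = 4·0.1323 + 3·0.1813 + 2·0.1764 + 5·0.1377 + 4·0.1887 + 1·0.1836
 = 0.5292 + 0.5439 + 0.3528 + 0.6885 + 0.7548 + 0.1836
 = 3.0528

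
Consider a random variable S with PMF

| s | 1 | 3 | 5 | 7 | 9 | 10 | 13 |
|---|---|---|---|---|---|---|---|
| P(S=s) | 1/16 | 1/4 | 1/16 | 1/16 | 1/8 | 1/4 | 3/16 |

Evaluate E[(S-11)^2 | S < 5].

71.2

P(S < 5) = 1/16 + 1/4 = 5/16.
E[(S-11)^2 | S < 5] = [100·1/16 + 64·1/4] / (5/16)
 = 89/4 / (5/16)
 = 356/5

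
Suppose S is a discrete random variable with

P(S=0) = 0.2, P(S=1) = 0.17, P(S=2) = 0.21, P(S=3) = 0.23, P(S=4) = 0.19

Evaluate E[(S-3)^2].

2.88

E[(S-3)^2] = Σ (s-3)^2·P(S=s)
 = 9·0.2 + 4·0.17 + 1·0.21 + 0·0.23 + 1·0.19
 = 1.8 + 0.68 + 0.21 + 0 + 0.19
 = 2.88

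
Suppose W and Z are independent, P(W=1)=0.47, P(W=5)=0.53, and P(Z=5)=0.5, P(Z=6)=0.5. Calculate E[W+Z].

8.62

E[W+Z] = Σ_w Σ_z (w+z) · P(W=w)P(Z=z)
 = 6·0.235 + 7·0.235 + 10·0.265 + 11·0.265
 = 1.41 + 1.645 + 2.65 + 2.915
 = 8.62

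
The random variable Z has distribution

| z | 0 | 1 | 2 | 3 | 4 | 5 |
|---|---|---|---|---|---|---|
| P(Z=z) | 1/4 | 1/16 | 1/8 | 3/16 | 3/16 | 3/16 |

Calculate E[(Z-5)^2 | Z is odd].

4

P(Z is odd) = 1/16 + 3/16 + 3/16 = 7/16.
E[(Z-5)^2 | Z is odd] = [16·1/16 + 4·3/16 + 0·3/16] / (7/16)
 = 7/4 / (7/16)
 = 4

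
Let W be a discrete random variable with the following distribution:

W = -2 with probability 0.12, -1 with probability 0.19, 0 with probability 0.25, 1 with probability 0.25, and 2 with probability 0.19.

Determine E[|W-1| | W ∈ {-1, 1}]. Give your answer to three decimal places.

P(W ∈ {-1, 1}) = 0.19 + 0.25 = 0.44.
E[|W-1| | W ∈ {-1, 1}] = [2·0.19 + 0·0.25] / 0.44
 = 0.38 / 0.44
 = 19/22

0.864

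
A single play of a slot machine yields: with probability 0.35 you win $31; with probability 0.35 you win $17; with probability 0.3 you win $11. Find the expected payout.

E[payout] = 31·0.35 + 17·0.35 + 11·0.3
 = 10.85 + 5.95 + 3.3
 = 20.1

20.1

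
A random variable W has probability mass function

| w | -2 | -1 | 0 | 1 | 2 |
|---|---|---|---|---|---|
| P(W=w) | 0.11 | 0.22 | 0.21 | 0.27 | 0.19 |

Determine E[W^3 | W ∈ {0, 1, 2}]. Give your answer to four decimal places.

2.6716

P(W ∈ {0, 1, 2}) = 0.21 + 0.27 + 0.19 = 0.67.
E[W^3 | W ∈ {0, 1, 2}] = [0·0.21 + 1·0.27 + 8·0.19] / 0.67
 = 1.79 / 0.67
 = 179/67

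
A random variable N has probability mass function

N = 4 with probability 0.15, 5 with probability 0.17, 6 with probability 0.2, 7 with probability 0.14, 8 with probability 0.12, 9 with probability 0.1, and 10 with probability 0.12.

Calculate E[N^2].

E[N^2] = Σ n^2·P(N=n)
 = 16·0.15 + 25·0.17 + 36·0.2 + 49·0.14 + 64·0.12 + 81·0.1 + 100·0.12
 = 2.4 + 4.25 + 7.2 + 6.86 + 7.68 + 8.1 + 12
 = 48.49

48.49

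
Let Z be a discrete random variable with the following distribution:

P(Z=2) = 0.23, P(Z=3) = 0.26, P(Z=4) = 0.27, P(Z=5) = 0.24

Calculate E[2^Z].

15

E[2^Z] = Σ 2^z·P(Z=z)
 = 4·0.23 + 8·0.26 + 16·0.27 + 32·0.24
 = 0.92 + 2.08 + 4.32 + 7.68
 = 15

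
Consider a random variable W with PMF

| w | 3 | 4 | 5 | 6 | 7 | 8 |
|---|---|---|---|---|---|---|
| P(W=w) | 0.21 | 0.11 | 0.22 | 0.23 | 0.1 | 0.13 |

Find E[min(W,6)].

4.93

E[min(W,6)] = Σ min(w,6)·P(W=w)
 = 3·0.21 + 4·0.11 + 5·0.22 + 6·0.23 + 6·0.1 + 6·0.13
 = 0.63 + 0.44 + 1.1 + 1.38 + 0.6 + 0.78
 = 4.93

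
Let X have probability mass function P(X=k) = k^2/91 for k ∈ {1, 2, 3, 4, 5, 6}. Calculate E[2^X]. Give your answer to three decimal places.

E[2^X] = Σ 2^x·P(X=x)
 = 2·1/91 + 4·4/91 + 8·9/91 + 16·16/91 + 32·25/91 + 64·36/91
 = 2/91 + 16/91 + 72/91 + 256/91 + 800/91 + 2304/91
 = 3450/91

37.912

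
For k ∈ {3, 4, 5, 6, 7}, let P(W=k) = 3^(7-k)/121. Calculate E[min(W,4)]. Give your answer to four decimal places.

E[min(W,4)] = Σ min(w,4)·P(W=w)
 = 3·81/121 + 4·27/121 + 4·9/121 + 4·3/121 + 4·1/121
 = 243/121 + 108/121 + 36/121 + 12/121 + 4/121
 = 403/121

3.3306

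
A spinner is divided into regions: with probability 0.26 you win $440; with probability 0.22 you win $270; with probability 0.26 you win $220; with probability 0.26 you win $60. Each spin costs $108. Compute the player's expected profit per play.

138.6

E[payout] = 440·0.26 + 270·0.22 + 220·0.26 + 60·0.26
 = 114.4 + 59.4 + 57.2 + 15.6
 = 246.6
Net = 246.6 - 108 = 138.6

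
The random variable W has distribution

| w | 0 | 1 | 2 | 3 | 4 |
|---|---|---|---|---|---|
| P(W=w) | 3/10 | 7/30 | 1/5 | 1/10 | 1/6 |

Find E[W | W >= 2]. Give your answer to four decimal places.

2.9286

P(W >= 2) = 1/5 + 1/10 + 1/6 = 7/15.
E[W | W >= 2] = [2·1/5 + 3·1/10 + 4·1/6] / (7/15)
 = 41/30 / (7/15)
 = 41/14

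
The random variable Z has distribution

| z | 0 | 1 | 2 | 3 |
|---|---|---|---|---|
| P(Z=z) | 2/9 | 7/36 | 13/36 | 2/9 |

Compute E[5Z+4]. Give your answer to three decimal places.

E[5Z+4] = Σ (5z+4)·P(Z=z)
 = 4·2/9 + 9·7/36 + 14·13/36 + 19·2/9
 = 8/9 + 7/4 + 91/18 + 38/9
 = 143/12

11.917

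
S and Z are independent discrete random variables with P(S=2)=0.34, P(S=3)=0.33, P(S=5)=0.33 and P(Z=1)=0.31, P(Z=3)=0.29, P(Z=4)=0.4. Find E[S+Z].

E[S+Z] = Σ_s Σ_z (s+z) · P(S=s)P(Z=z)
 = 3·0.1054 + 5·0.0986 + 6·0.136 + 4·0.1023 + 6·0.0957 + 7·0.132 + 6·0.1023 + 8·0.0957 + 9·0.132
 = 0.3162 + 0.493 + 0.816 + 0.4092 + 0.5742 + 0.924 + 0.6138 + 0.7656 + 1.188
 = 6.1

6.1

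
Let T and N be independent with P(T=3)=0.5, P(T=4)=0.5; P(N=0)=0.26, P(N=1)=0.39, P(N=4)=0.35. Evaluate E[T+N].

5.29

E[T+N] = Σ_t Σ_n (t+n) · P(T=t)P(N=n)
 = 3·0.13 + 4·0.195 + 7·0.175 + 4·0.13 + 5·0.195 + 8·0.175
 = 0.39 + 0.78 + 1.225 + 0.52 + 0.975 + 1.4
 = 5.29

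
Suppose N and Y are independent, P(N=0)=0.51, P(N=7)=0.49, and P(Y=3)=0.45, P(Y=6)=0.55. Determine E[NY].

E[NY] = Σ_n Σ_y ny · P(N=n)P(Y=y)
 = 0·0.2295 + 0·0.2805 + 21·0.2205 + 42·0.2695
 = 0 + 0 + 4.6305 + 11.319
 = 15.9495

15.9495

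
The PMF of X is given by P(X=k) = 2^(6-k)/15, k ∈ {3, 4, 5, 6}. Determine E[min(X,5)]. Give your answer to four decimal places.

3.6667

E[min(X,5)] = Σ min(x,5)·P(X=x)
 = 3·8/15 + 4·4/15 + 5·2/15 + 5·1/15
 = 8/5 + 16/15 + 2/3 + 1/3
 = 11/3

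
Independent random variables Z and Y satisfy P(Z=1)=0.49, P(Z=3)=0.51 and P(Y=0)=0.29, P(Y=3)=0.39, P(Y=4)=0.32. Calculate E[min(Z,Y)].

1.4342

E[min(Z,Y)] = Σ_z Σ_y min(z,y) · P(Z=z)P(Y=y)
 = 0·0.1421 + 1·0.1911 + 1·0.1568 + 0·0.1479 + 3·0.1989 + 3·0.1632
 = 0 + 0.1911 + 0.1568 + 0 + 0.5967 + 0.4896
 = 1.4342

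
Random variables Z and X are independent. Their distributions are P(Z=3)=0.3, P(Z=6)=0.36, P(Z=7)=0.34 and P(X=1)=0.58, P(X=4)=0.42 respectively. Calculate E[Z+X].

E[Z+X] = Σ_z Σ_x (z+x) · P(Z=z)P(X=x)
 = 4·0.174 + 7·0.126 + 7·0.2088 + 10·0.1512 + 8·0.1972 + 11·0.1428
 = 0.696 + 0.882 + 1.4616 + 1.512 + 1.5776 + 1.5708
 = 7.7

7.7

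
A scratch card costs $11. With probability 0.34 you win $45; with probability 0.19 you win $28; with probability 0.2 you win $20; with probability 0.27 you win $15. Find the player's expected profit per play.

E[payout] = 45·0.34 + 28·0.19 + 20·0.2 + 15·0.27
 = 15.3 + 5.32 + 4 + 4.05
 = 28.67
Net = 28.67 - 11 = 17.67

17.67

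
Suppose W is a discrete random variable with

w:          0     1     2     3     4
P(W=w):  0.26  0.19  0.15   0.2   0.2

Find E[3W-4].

1.67

E[3W-4] = Σ (3w-4)·P(W=w)
 = (-4)·0.26 + (-1)·0.19 + 2·0.15 + 5·0.2 + 8·0.2
 = (-1.04) + (-0.19) + 0.3 + 1 + 1.6
 = 1.67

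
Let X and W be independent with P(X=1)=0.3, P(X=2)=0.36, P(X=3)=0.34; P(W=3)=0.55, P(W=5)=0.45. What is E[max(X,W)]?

3.9

E[max(X,W)] = Σ_x Σ_w max(x,w) · P(X=x)P(W=w)
 = 3·0.165 + 5·0.135 + 3·0.198 + 5·0.162 + 3·0.187 + 5·0.153
 = 0.495 + 0.675 + 0.594 + 0.81 + 0.561 + 0.765
 = 3.9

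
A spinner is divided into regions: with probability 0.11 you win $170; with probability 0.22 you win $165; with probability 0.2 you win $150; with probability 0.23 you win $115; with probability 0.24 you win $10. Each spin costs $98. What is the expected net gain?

E[payout] = 170·0.11 + 165·0.22 + 150·0.2 + 115·0.23 + 10·0.24
 = 18.7 + 36.3 + 30 + 26.45 + 2.4
 = 113.85
Net = 113.85 - 98 = 15.85

15.85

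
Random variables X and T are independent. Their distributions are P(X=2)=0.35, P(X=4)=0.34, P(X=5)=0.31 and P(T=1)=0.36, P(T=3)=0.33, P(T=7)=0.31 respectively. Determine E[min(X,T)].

E[min(X,T)] = Σ_x Σ_t min(x,t) · P(X=x)P(T=t)
 = 1·0.126 + 2·0.1155 + 2·0.1085 + 1·0.1224 + 3·0.1122 + 4·0.1054 + 1·0.1116 + 3·0.1023 + 5·0.0961
 = 0.126 + 0.231 + 0.217 + 0.1224 + 0.3366 + 0.4216 + 0.1116 + 0.3069 + 0.4805
 = 2.3536

2.3536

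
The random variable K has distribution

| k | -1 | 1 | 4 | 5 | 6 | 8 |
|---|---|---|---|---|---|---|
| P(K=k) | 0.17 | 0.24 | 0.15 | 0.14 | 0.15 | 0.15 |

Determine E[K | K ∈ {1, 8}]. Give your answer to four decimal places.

3.6923

P(K ∈ {1, 8}) = 0.24 + 0.15 = 0.39.
E[K | K ∈ {1, 8}] = [1·0.24 + 8·0.15] / 0.39
 = 1.44 / 0.39
 = 48/13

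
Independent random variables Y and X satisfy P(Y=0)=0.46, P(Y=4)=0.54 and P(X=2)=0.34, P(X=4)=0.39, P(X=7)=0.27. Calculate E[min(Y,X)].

E[min(Y,X)] = Σ_y Σ_x min(y,x) · P(Y=y)P(X=x)
 = 0·0.1564 + 0·0.1794 + 0·0.1242 + 2·0.1836 + 4·0.2106 + 4·0.1458
 = 0 + 0 + 0 + 0.3672 + 0.8424 + 0.5832
 = 1.7928

1.7928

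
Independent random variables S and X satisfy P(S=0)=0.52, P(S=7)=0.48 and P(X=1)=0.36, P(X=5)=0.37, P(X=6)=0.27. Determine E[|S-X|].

3.5132

E[|S-X|] = Σ_s Σ_x |s-x| · P(S=s)P(X=x)
 = 1·0.1872 + 5·0.1924 + 6·0.1404 + 6·0.1728 + 2·0.1776 + 1·0.1296
 = 0.1872 + 0.962 + 0.8424 + 1.0368 + 0.3552 + 0.1296
 = 3.5132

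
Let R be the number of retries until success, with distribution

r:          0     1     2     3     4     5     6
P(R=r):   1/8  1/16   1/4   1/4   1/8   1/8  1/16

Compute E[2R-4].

E[2R-4] = Σ (2r-4)·P(R=r)
 = (-4)·1/8 + (-2)·1/16 + 0·1/4 + 2·1/4 + 4·1/8 + 6·1/8 + 8·1/16
 = (-1/2) + (-1/8) + 0 + 1/2 + 1/2 + 3/4 + 1/2
 = 13/8

1.625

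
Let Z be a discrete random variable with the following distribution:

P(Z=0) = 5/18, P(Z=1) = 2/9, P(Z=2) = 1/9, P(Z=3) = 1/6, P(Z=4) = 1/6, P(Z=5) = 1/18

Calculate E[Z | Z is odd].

2.25

P(Z is odd) = 2/9 + 1/6 + 1/18 = 4/9.
E[Z | Z is odd] = [1·2/9 + 3·1/6 + 5·1/18] / (4/9)
 = 1 / (4/9)
 = 9/4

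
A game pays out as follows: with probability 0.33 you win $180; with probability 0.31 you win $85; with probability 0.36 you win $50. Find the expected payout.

E[payout] = 180·0.33 + 85·0.31 + 50·0.36
 = 59.4 + 26.35 + 18
 = 103.75

103.75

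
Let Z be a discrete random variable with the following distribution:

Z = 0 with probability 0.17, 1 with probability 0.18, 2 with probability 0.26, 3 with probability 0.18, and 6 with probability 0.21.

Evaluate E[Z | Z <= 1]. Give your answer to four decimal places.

P(Z <= 1) = 0.17 + 0.18 = 0.35.
E[Z | Z <= 1] = [0·0.17 + 1·0.18] / 0.35
 = 0.18 / 0.35
 = 18/35

0.5143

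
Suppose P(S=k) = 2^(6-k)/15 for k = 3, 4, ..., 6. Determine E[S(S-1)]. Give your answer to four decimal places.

E[S(S-1)] = Σ s(s-1)·P(S=s)
 = 6·8/15 + 12·4/15 + 20·2/15 + 30·1/15
 = 16/5 + 16/5 + 8/3 + 2
 = 166/15

11.0667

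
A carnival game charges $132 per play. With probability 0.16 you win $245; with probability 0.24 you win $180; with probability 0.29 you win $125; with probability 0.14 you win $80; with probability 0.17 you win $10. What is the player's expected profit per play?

-0.45

E[payout] = 245·0.16 + 180·0.24 + 125·0.29 + 80·0.14 + 10·0.17
 = 39.2 + 43.2 + 36.25 + 11.2 + 1.7
 = 131.55
Net = 131.55 - 132 = -0.45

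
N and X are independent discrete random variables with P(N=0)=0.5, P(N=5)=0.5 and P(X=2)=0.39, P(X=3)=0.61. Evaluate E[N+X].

E[N+X] = Σ_n Σ_x (n+x) · P(N=n)P(X=x)
 = 2·0.195 + 3·0.305 + 7·0.195 + 8·0.305
 = 0.39 + 0.915 + 1.365 + 2.44
 = 5.11

5.11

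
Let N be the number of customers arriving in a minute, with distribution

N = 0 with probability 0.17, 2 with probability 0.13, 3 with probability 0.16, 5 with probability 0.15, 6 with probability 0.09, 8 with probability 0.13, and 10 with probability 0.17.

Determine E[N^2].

E[N^2] = Σ n^2·P(N=n)
 = 0·0.17 + 4·0.13 + 9·0.16 + 25·0.15 + 36·0.09 + 64·0.13 + 100·0.17
 = 0 + 0.52 + 1.44 + 3.75 + 3.24 + 8.32 + 17
 = 34.27

34.27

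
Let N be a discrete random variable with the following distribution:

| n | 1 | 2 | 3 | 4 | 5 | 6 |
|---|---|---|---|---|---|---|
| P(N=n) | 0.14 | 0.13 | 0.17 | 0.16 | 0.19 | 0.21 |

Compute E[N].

E[N] = Σ n·P(N=n)
 = 1·0.14 + 2·0.13 + 3·0.17 + 4·0.16 + 5·0.19 + 6·0.21
 = 0.14 + 0.26 + 0.51 + 0.64 + 0.95 + 1.26
 = 3.76

3.76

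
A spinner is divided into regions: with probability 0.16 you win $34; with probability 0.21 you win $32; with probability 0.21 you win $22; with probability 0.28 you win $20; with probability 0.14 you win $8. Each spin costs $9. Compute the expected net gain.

14.5

E[payout] = 34·0.16 + 32·0.21 + 22·0.21 + 20·0.28 + 8·0.14
 = 5.44 + 6.72 + 4.62 + 5.6 + 1.12
 = 23.5
Net = 23.5 - 9 = 14.5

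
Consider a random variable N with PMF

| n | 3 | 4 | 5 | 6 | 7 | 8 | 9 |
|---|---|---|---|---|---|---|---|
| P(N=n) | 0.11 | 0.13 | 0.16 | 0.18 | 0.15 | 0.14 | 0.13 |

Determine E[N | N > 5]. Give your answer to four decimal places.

P(N > 5) = 0.18 + 0.15 + 0.14 + 0.13 = 0.6.
E[N | N > 5] = [6·0.18 + 7·0.15 + 8·0.14 + 9·0.13] / 0.6
 = 4.42 / 0.6
 = 221/30

7.3667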